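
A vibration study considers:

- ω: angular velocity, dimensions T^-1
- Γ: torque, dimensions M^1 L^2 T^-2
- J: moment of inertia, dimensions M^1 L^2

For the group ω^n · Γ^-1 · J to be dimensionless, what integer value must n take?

2

Balance the T exponent: (-1)·n from ω, plus −(-2) + (0) = 2 from the rest, must sum to zero.
−n + 2 = 0, so n = 2.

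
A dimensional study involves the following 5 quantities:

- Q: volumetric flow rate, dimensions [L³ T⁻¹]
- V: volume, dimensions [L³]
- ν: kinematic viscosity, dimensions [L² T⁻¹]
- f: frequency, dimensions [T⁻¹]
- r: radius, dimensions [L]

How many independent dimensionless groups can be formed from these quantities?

3

There are 5 variables and 2 base dimensions (L, T).
The dimension matrix has rank 2.
Independent dimensionless groups: 5 − 2 = 3.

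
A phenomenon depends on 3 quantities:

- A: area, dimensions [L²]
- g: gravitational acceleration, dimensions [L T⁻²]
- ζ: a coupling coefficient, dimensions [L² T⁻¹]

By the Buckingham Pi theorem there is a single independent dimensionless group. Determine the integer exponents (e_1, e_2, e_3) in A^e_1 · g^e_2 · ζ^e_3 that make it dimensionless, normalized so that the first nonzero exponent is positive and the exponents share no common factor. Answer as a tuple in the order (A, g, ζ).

(3, 2, -4)

L: e_1·(2) + e_2·(1) + e_3·(2) = 0
T: e_1·(0) + e_2·(-2) + e_3·(-1) = 0
Solving this homogeneous linear system for the smallest-integer solution (first nonzero entry positive) gives (3, 2, -4).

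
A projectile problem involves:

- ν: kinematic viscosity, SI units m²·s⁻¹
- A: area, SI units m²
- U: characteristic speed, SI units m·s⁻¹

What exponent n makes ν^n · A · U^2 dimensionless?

-2

Balance the L exponent: (2)·n from ν, plus (2) + 2·(1) = 4 from the rest, must sum to zero.
2n + 4 = 0, so n = -2.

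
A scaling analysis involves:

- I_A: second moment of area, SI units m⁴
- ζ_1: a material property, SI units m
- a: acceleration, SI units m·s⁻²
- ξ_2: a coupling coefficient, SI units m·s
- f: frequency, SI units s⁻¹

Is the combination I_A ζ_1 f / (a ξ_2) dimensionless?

Sum the exponent of each base dimension across the product:
  L: [I_A]_L + [ζ_1]_L − [a]_L − [ξ_2]_L + [f]_L = (4) + (1) − (1) − (1) + (0) = 3
  T: [I_A]_T + [ζ_1]_T − [a]_T − [ξ_2]_T + [f]_T = (0) + (0) − (-2) − (1) + (-1) = 0
Net dimensions [L³] ≠ [1] — not dimensionless.

no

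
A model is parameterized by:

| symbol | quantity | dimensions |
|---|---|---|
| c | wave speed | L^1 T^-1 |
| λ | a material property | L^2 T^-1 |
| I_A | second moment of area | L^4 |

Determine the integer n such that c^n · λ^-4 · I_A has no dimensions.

4

Balance the L exponent: (1)·n from c, plus −4·(2) + (4) = -4 from the rest, must sum to zero.
n − 4 = 0, so n = 4.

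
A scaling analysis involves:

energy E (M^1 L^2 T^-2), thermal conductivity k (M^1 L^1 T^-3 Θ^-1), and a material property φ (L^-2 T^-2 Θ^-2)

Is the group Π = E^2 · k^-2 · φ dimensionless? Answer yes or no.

Sum the exponent of each base dimension across the product:
  M: 2·[E]_M − 2·[k]_M + [φ]_M = 2·(1) − 2·(1) + (0) = 0
  L: 2·[E]_L − 2·[k]_L + [φ]_L = 2·(2) − 2·(1) + (-2) = 0
  T: 2·[E]_T − 2·[k]_T + [φ]_T = 2·(-2) − 2·(-3) + (-2) = 0
  Θ: 2·[E]_Θ − 2·[k]_Θ + [φ]_Θ = 2·(0) − 2·(-1) + (-2) = 0
All base exponents vanish — dimensionless.

yes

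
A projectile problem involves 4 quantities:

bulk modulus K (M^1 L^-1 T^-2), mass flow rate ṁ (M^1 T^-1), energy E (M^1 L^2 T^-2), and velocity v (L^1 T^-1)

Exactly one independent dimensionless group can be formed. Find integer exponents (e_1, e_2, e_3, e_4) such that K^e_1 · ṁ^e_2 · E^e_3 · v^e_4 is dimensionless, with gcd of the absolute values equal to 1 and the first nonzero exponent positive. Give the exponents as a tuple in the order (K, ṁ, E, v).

(1, -3, 2, -3)

M: e_1·(1) + e_2·(1) + e_3·(1) + e_4·(0) = 0
L: e_1·(-1) + e_2·(0) + e_3·(2) + e_4·(1) = 0
T: e_1·(-2) + e_2·(-1) + e_3·(-2) + e_4·(-1) = 0
Solving this homogeneous linear system for the smallest-integer solution (first nonzero entry positive) gives (1, -3, 2, -3).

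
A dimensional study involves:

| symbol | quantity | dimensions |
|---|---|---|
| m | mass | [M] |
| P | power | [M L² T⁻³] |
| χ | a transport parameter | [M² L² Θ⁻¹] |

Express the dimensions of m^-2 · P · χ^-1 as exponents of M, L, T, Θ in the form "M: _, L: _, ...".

Collect each base-dimension exponent across the product:
  M: −2·(1) + (1) − (2) = -3
  L: −2·(0) + (2) − (2) = 0
  T: −2·(0) + (-3) − (0) = -3
  Θ: −2·(0) + (0) − (-1) = 1
So the dimensions are [M⁻³ T⁻³ Θ].

M: -3, L: 0, T: -3, Θ: 1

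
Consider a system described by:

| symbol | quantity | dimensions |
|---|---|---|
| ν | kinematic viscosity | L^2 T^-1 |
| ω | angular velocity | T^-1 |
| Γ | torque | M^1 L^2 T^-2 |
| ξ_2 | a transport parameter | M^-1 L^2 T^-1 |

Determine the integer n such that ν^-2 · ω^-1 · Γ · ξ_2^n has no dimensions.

Balance the M exponent: (-1)·n from ξ_2, plus −2·(0) − (0) + (1) = 1 from the rest, must sum to zero.
−n + 1 = 0, so n = 1.

1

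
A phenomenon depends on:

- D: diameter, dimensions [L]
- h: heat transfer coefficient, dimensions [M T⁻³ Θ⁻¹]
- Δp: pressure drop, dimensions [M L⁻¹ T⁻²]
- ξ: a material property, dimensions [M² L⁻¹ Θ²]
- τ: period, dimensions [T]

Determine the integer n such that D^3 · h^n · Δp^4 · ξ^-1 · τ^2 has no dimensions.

Balance the M exponent: (1)·n from h, plus 3·(0) + 4·(1) − (2) + 2·(0) = 2 from the rest, must sum to zero.
n + 2 = 0, so n = -2.

-2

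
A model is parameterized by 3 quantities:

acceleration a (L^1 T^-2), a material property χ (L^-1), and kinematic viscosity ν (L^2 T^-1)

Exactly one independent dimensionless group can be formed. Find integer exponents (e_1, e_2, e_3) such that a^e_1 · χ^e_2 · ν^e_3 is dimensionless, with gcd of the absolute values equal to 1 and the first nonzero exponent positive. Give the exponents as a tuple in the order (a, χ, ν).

L: e_1·(1) + e_2·(-1) + e_3·(2) = 0
T: e_1·(-2) + e_2·(0) + e_3·(-1) = 0
Solving this homogeneous linear system for the smallest-integer solution (first nonzero entry positive) gives (1, -3, -2).

(1, -3, -2)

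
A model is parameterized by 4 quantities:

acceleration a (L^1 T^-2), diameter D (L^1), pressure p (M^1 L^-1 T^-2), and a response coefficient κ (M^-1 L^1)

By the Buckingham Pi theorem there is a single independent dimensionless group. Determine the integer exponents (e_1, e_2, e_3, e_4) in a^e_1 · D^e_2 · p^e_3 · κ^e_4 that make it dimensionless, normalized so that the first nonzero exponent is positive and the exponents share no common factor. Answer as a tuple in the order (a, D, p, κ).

(1, -1, -1, -1)

M: e_1·(0) + e_2·(0) + e_3·(1) + e_4·(-1) = 0
L: e_1·(1) + e_2·(1) + e_3·(-1) + e_4·(1) = 0
T: e_1·(-2) + e_2·(0) + e_3·(-2) + e_4·(0) = 0
Solving this homogeneous linear system for the smallest-integer solution (first nonzero entry positive) gives (1, -1, -1, -1).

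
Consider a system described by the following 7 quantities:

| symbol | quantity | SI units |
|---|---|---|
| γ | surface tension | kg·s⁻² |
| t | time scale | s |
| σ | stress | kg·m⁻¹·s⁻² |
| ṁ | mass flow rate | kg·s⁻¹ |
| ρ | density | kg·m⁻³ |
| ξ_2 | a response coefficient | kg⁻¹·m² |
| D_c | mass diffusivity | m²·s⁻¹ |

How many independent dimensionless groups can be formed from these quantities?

There are 7 variables and 3 base dimensions (M, L, T).
The dimension matrix has rank 3.
Independent dimensionless groups: 7 − 3 = 4.

4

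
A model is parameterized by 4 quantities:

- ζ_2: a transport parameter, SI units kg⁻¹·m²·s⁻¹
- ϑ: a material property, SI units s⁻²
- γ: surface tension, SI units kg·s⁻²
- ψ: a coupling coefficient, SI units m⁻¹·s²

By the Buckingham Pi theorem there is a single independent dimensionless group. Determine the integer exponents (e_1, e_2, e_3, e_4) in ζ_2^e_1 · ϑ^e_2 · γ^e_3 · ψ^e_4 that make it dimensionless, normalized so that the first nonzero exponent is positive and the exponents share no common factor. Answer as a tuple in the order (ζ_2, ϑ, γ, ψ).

(2, 1, 2, 4)

M: e_1·(-1) + e_2·(0) + e_3·(1) + e_4·(0) = 0
L: e_1·(2) + e_2·(0) + e_3·(0) + e_4·(-1) = 0
T: e_1·(-1) + e_2·(-2) + e_3·(-2) + e_4·(2) = 0
Solving this homogeneous linear system for the smallest-integer solution (first nonzero entry positive) gives (2, 1, 2, 4).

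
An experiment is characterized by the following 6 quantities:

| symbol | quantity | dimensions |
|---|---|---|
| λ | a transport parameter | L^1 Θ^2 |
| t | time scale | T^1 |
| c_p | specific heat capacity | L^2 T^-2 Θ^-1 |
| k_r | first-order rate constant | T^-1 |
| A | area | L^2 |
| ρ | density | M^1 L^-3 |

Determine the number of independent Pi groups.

There are 6 variables and 4 base dimensions (M, L, T, Θ).
The dimension matrix has rank 4.
Independent dimensionless groups: 6 − 4 = 2.

2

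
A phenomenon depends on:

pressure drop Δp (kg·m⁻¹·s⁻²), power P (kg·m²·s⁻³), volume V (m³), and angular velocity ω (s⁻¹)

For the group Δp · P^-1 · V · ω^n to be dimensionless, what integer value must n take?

1

Balance the T exponent: (-1)·n from ω, plus (-2) − (-3) + (0) = 1 from the rest, must sum to zero.
−n + 1 = 0, so n = 1.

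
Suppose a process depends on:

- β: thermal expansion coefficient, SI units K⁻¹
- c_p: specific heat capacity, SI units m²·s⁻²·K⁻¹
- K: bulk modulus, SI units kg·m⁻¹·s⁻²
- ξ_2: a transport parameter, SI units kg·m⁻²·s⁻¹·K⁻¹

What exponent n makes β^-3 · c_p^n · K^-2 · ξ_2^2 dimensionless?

Balance the L exponent: (2)·n from c_p, plus −3·(0) − 2·(-1) + 2·(-2) = -2 from the rest, must sum to zero.
2n − 2 = 0, so n = 1.

1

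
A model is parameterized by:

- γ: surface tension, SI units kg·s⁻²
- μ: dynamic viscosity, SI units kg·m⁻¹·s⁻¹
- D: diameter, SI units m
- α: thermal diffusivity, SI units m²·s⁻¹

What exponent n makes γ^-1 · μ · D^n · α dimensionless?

-1

Balance the L exponent: (1)·n from D, plus −(0) + (-1) + (2) = 1 from the rest, must sum to zero.
n + 1 = 0, so n = -1.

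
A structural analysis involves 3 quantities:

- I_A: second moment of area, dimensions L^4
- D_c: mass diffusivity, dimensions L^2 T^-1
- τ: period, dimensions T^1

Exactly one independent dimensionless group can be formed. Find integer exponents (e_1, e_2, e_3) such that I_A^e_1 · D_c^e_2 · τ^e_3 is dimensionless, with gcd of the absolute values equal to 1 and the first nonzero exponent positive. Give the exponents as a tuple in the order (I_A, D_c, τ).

L: e_1·(4) + e_2·(2) + e_3·(0) = 0
T: e_1·(0) + e_2·(-1) + e_3·(1) = 0
Solving this homogeneous linear system for the smallest-integer solution (first nonzero entry positive) gives (1, -2, -2).

(1, -2, -2)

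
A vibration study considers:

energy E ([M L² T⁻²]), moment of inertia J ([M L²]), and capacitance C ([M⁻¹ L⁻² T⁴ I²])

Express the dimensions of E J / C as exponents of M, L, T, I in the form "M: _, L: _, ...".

M: 3, L: 6, T: -6, I: -2

Collect each base-dimension exponent across the product:
  M: (1) + (1) − (-1) = 3
  L: (2) + (2) − (-2) = 6
  T: (-2) + (0) − (4) = -6
  I: (0) + (0) − (2) = -2
So the dimensions are [M³ L⁶ T⁻⁶ I⁻²].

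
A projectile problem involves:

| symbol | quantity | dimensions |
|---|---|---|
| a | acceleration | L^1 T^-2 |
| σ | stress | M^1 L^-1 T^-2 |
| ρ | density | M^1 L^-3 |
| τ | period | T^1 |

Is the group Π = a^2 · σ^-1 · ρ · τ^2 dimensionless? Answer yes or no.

Sum the exponent of each base dimension across the product:
  M: 2·[a]_M − [σ]_M + [ρ]_M + 2·[τ]_M = 2·(0) − (1) + (1) + 2·(0) = 0
  L: 2·[a]_L − [σ]_L + [ρ]_L + 2·[τ]_L = 2·(1) − (-1) + (-3) + 2·(0) = 0
  T: 2·[a]_T − [σ]_T + [ρ]_T + 2·[τ]_T = 2·(-2) − (-2) + (0) + 2·(1) = 0
All base exponents vanish — dimensionless.

yes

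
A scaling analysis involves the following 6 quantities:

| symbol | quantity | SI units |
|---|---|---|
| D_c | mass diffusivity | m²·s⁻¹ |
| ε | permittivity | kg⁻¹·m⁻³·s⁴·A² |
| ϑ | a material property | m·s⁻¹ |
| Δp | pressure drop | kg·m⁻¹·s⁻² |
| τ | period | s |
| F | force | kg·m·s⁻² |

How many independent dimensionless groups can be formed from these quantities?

2

There are 6 variables and 4 base dimensions (M, L, T, I).
The dimension matrix has rank 4.
Independent dimensionless groups: 6 − 4 = 2.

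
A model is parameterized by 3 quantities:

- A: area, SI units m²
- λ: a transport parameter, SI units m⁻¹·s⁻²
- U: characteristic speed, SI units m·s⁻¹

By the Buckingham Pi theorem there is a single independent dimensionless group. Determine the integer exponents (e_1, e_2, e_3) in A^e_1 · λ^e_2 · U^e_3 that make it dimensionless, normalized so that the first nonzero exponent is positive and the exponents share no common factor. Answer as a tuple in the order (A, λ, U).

(3, 2, -4)

L: e_1·(2) + e_2·(-1) + e_3·(1) = 0
T: e_1·(0) + e_2·(-2) + e_3·(-1) = 0
Solving this homogeneous linear system for the smallest-integer solution (first nonzero entry positive) gives (3, 2, -4).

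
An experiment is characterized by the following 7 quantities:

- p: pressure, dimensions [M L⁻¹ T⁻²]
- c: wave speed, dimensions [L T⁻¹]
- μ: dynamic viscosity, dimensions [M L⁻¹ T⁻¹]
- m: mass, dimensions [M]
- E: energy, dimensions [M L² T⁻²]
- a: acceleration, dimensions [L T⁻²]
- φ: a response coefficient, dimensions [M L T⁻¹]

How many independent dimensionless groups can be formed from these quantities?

There are 7 variables and 3 base dimensions (M, L, T).
The dimension matrix has rank 3.
Independent dimensionless groups: 7 − 3 = 4.

4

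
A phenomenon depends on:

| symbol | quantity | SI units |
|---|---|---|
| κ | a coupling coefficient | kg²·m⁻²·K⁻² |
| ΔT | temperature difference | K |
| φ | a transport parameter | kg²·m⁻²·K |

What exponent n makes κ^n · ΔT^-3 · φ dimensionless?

-1

Balance the M exponent: (2)·n from κ, plus −3·(0) + (2) = 2 from the rest, must sum to zero.
2n + 2 = 0, so n = -1.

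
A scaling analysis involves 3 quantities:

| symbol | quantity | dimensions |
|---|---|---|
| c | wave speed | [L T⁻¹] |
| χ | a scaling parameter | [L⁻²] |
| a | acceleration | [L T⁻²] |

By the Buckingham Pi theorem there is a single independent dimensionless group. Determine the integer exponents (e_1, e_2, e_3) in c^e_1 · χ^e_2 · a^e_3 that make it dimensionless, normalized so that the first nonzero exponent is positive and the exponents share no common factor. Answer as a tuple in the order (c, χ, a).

L: e_1·(1) + e_2·(-2) + e_3·(1) = 0
T: e_1·(-1) + e_2·(0) + e_3·(-2) = 0
Solving this homogeneous linear system for the smallest-integer solution (first nonzero entry positive) gives (4, 1, -2).

(4, 1, -2)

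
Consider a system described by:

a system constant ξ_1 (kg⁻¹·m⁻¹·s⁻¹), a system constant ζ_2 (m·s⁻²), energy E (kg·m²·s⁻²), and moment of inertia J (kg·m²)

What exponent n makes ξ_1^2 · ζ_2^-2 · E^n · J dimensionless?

1

Balance the M exponent: (1)·n from E, plus 2·(-1) − 2·(0) + (1) = -1 from the rest, must sum to zero.
n − 1 = 0, so n = 1.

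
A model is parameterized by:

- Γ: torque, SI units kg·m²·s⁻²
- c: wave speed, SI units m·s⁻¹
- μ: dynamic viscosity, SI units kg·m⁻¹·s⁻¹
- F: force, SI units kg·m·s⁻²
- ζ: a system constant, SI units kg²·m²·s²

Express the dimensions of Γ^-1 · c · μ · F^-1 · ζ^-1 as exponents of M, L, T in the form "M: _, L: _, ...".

M: -3, L: -5, T: 0

Collect each base-dimension exponent across the product:
  M: −(1) + (0) + (1) − (1) − (2) = -3
  L: −(2) + (1) + (-1) − (1) − (2) = -5
  T: −(-2) + (-1) + (-1) − (-2) − (2) = 0
So the dimensions are [M⁻³ L⁻⁵].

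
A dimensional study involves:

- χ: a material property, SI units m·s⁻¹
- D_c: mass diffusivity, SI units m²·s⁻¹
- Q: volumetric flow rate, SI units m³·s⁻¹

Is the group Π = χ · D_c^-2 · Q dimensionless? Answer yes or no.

Sum the exponent of each base dimension across the product:
  L: [χ]_L − 2·[D_c]_L + [Q]_L = (1) − 2·(2) + (3) = 0
  T: [χ]_T − 2·[D_c]_T + [Q]_T = (-1) − 2·(-1) + (-1) = 0
All base exponents vanish — dimensionless.

yes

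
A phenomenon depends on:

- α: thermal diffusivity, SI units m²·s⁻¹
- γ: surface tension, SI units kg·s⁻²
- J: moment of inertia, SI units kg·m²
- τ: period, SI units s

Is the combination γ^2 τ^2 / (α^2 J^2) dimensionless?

no

Sum the exponent of each base dimension across the product:
  M: −2·[α]_M + 2·[γ]_M − 2·[J]_M + 2·[τ]_M = −2·(0) + 2·(1) − 2·(1) + 2·(0) = 0
  L: −2·[α]_L + 2·[γ]_L − 2·[J]_L + 2·[τ]_L = −2·(2) + 2·(0) − 2·(2) + 2·(0) = -8
  T: −2·[α]_T + 2·[γ]_T − 2·[J]_T + 2·[τ]_T = −2·(-1) + 2·(-2) − 2·(0) + 2·(1) = 0
Net dimensions [L⁻⁸] ≠ [1] — not dimensionless.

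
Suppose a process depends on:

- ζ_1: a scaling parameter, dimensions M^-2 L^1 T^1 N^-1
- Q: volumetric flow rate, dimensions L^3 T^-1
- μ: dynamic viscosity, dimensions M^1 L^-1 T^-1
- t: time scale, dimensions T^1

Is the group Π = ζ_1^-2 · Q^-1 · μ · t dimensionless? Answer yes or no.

no

Sum the exponent of each base dimension across the product:
  M: −2·[ζ_1]_M − [Q]_M + [μ]_M + [t]_M = −2·(-2) − (0) + (1) + (0) = 5
  L: −2·[ζ_1]_L − [Q]_L + [μ]_L + [t]_L = −2·(1) − (3) + (-1) + (0) = -6
  T: −2·[ζ_1]_T − [Q]_T + [μ]_T + [t]_T = −2·(1) − (-1) + (-1) + (1) = -1
  N: −2·[ζ_1]_N − [Q]_N + [μ]_N + [t]_N = −2·(-1) − (0) + (0) + (0) = 2
Net dimensions [M⁵ L⁻⁶ T⁻¹ N²] ≠ [1] — not dimensionless.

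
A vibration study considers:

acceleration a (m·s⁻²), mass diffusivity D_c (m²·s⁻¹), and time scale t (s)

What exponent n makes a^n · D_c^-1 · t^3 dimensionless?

Balance the L exponent: (1)·n from a, plus −(2) + 3·(0) = -2 from the rest, must sum to zero.
n − 2 = 0, so n = 2.

2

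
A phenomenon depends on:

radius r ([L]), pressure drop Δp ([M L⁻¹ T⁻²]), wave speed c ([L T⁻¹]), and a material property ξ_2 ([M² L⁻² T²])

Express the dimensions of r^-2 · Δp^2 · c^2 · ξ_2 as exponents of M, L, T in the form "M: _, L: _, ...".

M: 4, L: -4, T: -4

Collect each base-dimension exponent across the product:
  M: −2·(0) + 2·(1) + 2·(0) + (2) = 4
  L: −2·(1) + 2·(-1) + 2·(1) + (-2) = -4
  T: −2·(0) + 2·(-2) + 2·(-1) + (2) = -4
So the dimensions are [M⁴ L⁻⁴ T⁻⁴].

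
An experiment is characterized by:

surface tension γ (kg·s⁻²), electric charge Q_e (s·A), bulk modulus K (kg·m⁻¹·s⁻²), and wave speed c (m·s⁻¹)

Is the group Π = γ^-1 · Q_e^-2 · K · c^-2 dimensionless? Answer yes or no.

Sum the exponent of each base dimension across the product:
  M: −[γ]_M − 2·[Q_e]_M + [K]_M − 2·[c]_M = −(1) − 2·(0) + (1) − 2·(0) = 0
  L: −[γ]_L − 2·[Q_e]_L + [K]_L − 2·[c]_L = −(0) − 2·(0) + (-1) − 2·(1) = -3
  T: −[γ]_T − 2·[Q_e]_T + [K]_T − 2·[c]_T = −(-2) − 2·(1) + (-2) − 2·(-1) = 0
  I: −[γ]_I − 2·[Q_e]_I + [K]_I − 2·[c]_I = −(0) − 2·(1) + (0) − 2·(0) = -2
Net dimensions [L⁻³ I⁻²] ≠ [1] — not dimensionless.

no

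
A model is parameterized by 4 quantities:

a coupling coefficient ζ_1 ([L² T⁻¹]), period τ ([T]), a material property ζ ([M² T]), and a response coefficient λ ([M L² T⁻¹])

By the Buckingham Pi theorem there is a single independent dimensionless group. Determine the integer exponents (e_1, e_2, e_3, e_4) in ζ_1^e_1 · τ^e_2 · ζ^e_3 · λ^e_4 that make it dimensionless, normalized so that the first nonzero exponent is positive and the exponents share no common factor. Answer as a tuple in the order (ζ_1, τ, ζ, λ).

M: e_1·(0) + e_2·(0) + e_3·(2) + e_4·(1) = 0
L: e_1·(2) + e_2·(0) + e_3·(0) + e_4·(2) = 0
T: e_1·(-1) + e_2·(1) + e_3·(1) + e_4·(-1) = 0
Solving this homogeneous linear system for the smallest-integer solution (first nonzero entry positive) gives (2, -1, 1, -2).

(2, -1, 1, -2)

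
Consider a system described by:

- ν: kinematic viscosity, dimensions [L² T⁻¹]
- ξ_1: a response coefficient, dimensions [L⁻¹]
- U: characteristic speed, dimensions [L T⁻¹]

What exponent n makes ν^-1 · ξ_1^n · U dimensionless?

Balance the L exponent: (-1)·n from ξ_1, plus −(2) + (1) = -1 from the rest, must sum to zero.
−n − 1 = 0, so n = -1.

-1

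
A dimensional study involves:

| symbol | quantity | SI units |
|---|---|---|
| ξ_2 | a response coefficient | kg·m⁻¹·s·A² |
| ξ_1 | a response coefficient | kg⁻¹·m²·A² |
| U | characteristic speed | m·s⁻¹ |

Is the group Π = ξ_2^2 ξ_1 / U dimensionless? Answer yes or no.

no

Sum the exponent of each base dimension across the product:
  M: 2·[ξ_2]_M + [ξ_1]_M − [U]_M = 2·(1) + (-1) − (0) = 1
  L: 2·[ξ_2]_L + [ξ_1]_L − [U]_L = 2·(-1) + (2) − (1) = -1
  T: 2·[ξ_2]_T + [ξ_1]_T − [U]_T = 2·(1) + (0) − (-1) = 3
  I: 2·[ξ_2]_I + [ξ_1]_I − [U]_I = 2·(2) + (2) − (0) = 6
Net dimensions [M L⁻¹ T³ I⁶] ≠ [1] — not dimensionless.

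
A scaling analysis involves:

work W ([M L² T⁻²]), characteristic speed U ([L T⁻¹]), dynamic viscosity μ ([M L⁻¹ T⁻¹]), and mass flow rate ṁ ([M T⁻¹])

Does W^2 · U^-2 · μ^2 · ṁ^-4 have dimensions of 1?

yes

Sum the exponent of each base dimension across the product:
  M: 2·[W]_M − 2·[U]_M + 2·[μ]_M − 4·[ṁ]_M = 2·(1) − 2·(0) + 2·(1) − 4·(1) = 0
  L: 2·[W]_L − 2·[U]_L + 2·[μ]_L − 4·[ṁ]_L = 2·(2) − 2·(1) + 2·(-1) − 4·(0) = 0
  T: 2·[W]_T − 2·[U]_T + 2·[μ]_T − 4·[ṁ]_T = 2·(-2) − 2·(-1) + 2·(-1) − 4·(-1) = 0
  Θ: 2·[W]_Θ − 2·[U]_Θ + 2·[μ]_Θ − 4·[ṁ]_Θ = 2·(0) − 2·(0) + 2·(0) − 4·(0) = 0
All base exponents vanish — dimensionless.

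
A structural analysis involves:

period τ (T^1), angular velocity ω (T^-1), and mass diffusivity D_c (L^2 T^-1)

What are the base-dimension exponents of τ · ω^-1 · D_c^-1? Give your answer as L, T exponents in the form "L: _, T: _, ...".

Collect each base-dimension exponent across the product:
  L: (0) − (0) − (2) = -2
  T: (1) − (-1) − (-1) = 3
So the dimensions are [L⁻² T³].

L: -2, T: 3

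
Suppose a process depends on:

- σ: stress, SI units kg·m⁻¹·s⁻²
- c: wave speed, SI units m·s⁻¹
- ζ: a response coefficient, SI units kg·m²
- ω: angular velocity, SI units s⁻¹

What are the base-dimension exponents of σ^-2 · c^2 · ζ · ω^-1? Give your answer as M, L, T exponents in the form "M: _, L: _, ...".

Collect each base-dimension exponent across the product:
  M: −2·(1) + 2·(0) + (1) − (0) = -1
  L: −2·(-1) + 2·(1) + (2) − (0) = 6
  T: −2·(-2) + 2·(-1) + (0) − (-1) = 3
So the dimensions are [M⁻¹ L⁶ T³].

M: -1, L: 6, T: 3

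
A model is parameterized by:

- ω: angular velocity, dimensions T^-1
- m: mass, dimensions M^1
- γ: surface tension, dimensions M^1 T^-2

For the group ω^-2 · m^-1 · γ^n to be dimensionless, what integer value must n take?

1

Balance the M exponent: (1)·n from γ, plus −2·(0) − (1) = -1 from the rest, must sum to zero.
n − 1 = 0, so n = 1.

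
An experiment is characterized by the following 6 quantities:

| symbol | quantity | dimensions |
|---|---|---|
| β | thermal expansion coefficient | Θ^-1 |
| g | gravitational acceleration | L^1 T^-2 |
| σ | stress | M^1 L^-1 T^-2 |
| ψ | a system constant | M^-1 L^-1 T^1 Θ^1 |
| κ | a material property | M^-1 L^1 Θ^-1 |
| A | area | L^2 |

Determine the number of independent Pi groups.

2

There are 6 variables and 4 base dimensions (M, L, T, Θ).
The dimension matrix has rank 4.
Independent dimensionless groups: 6 − 4 = 2.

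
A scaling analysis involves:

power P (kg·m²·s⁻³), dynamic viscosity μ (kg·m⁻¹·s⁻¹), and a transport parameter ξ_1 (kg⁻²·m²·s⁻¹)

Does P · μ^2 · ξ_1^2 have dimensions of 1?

Sum the exponent of each base dimension across the product:
  M: [P]_M + 2·[μ]_M + 2·[ξ_1]_M = (1) + 2·(1) + 2·(-2) = -1
  L: [P]_L + 2·[μ]_L + 2·[ξ_1]_L = (2) + 2·(-1) + 2·(2) = 4
  T: [P]_T + 2·[μ]_T + 2·[ξ_1]_T = (-3) + 2·(-1) + 2·(-1) = -7
Net dimensions [M⁻¹ L⁴ T⁻⁷] ≠ [1] — not dimensionless.

no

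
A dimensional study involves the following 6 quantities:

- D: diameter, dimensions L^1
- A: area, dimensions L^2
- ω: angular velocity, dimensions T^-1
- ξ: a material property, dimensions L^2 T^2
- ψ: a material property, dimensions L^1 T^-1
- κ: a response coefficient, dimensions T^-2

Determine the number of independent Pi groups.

4

There are 6 variables and 2 base dimensions (L, T).
The dimension matrix has rank 2.
Independent dimensionless groups: 6 − 2 = 4.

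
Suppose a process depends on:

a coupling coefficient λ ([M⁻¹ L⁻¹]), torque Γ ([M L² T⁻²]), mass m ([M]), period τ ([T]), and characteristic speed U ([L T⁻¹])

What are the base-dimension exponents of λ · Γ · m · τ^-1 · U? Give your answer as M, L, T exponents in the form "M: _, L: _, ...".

Collect each base-dimension exponent across the product:
  M: (-1) + (1) + (1) − (0) + (0) = 1
  L: (-1) + (2) + (0) − (0) + (1) = 2
  T: (0) + (-2) + (0) − (1) + (-1) = -4
So the dimensions are [M L² T⁻⁴].

M: 1, L: 2, T: -4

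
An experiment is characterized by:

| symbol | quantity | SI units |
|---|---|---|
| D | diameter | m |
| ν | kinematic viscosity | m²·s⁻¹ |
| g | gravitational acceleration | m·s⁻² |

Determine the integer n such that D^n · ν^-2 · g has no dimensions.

Balance the L exponent: (1)·n from D, plus −2·(2) + (1) = -3 from the rest, must sum to zero.
n − 3 = 0, so n = 3.

3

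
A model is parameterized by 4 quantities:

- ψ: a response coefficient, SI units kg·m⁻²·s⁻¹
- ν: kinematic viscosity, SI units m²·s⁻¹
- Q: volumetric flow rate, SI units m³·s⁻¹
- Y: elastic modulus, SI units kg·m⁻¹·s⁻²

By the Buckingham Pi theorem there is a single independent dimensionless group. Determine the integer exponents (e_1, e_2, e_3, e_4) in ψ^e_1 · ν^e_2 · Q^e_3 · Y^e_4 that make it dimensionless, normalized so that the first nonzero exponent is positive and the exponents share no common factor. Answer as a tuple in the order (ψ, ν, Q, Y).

M: e_1·(1) + e_2·(0) + e_3·(0) + e_4·(1) = 0
L: e_1·(-2) + e_2·(2) + e_3·(3) + e_4·(-1) = 0
T: e_1·(-1) + e_2·(-1) + e_3·(-1) + e_4·(-2) = 0
Solving this homogeneous linear system for the smallest-integer solution (first nonzero entry positive) gives (1, 2, -1, -1).

(1, 2, -1, -1)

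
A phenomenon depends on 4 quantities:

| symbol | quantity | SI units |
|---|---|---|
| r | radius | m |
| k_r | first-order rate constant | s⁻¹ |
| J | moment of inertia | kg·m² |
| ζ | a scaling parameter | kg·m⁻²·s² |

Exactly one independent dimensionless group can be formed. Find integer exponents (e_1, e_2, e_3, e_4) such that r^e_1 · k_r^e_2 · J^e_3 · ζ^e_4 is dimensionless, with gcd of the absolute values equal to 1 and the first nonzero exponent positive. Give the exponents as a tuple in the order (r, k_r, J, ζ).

(4, 2, -1, 1)

M: e_1·(0) + e_2·(0) + e_3·(1) + e_4·(1) = 0
L: e_1·(1) + e_2·(0) + e_3·(2) + e_4·(-2) = 0
T: e_1·(0) + e_2·(-1) + e_3·(0) + e_4·(2) = 0
Solving this homogeneous linear system for the smallest-integer solution (first nonzero entry positive) gives (4, 2, -1, 1).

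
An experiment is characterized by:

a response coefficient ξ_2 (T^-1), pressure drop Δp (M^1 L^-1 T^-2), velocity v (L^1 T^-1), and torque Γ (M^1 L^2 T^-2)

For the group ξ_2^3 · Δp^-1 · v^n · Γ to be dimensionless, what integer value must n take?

Balance the L exponent: (1)·n from v, plus 3·(0) − (-1) + (2) = 3 from the rest, must sum to zero.
n + 3 = 0, so n = -3.

-3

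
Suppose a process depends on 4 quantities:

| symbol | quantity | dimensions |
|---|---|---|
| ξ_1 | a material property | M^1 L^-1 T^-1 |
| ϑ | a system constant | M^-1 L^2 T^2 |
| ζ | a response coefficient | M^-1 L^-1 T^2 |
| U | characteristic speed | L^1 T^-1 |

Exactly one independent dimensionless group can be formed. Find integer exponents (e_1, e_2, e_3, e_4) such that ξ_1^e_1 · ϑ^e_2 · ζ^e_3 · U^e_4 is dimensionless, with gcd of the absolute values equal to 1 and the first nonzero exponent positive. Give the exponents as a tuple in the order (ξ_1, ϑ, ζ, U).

M: e_1·(1) + e_2·(-1) + e_3·(-1) + e_4·(0) = 0
L: e_1·(-1) + e_2·(2) + e_3·(-1) + e_4·(1) = 0
T: e_1·(-1) + e_2·(2) + e_3·(2) + e_4·(-1) = 0
Solving this homogeneous linear system for the smallest-integer solution (first nonzero entry positive) gives (3, 1, 2, 3).

(3, 1, 2, 3)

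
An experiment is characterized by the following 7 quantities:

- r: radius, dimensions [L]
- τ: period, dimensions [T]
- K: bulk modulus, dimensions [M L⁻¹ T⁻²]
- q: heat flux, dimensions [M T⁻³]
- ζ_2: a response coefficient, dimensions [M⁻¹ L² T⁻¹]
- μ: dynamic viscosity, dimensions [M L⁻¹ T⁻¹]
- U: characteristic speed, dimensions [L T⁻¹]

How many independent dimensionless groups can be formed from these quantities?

4

There are 7 variables and 3 base dimensions (M, L, T).
The dimension matrix has rank 3.
Independent dimensionless groups: 7 − 3 = 4.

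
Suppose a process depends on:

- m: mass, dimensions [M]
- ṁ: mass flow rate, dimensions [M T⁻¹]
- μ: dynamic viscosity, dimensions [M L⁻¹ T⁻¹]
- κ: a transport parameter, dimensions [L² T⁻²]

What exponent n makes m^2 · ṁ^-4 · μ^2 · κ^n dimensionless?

Balance the L exponent: (2)·n from κ, plus 2·(0) − 4·(0) + 2·(-1) = -2 from the rest, must sum to zero.
2n − 2 = 0, so n = 1.

1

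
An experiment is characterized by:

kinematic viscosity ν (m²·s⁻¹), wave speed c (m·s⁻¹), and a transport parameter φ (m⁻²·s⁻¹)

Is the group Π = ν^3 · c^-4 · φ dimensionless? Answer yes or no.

Sum the exponent of each base dimension across the product:
  L: 3·[ν]_L − 4·[c]_L + [φ]_L = 3·(2) − 4·(1) + (-2) = 0
  T: 3·[ν]_T − 4·[c]_T + [φ]_T = 3·(-1) − 4·(-1) + (-1) = 0
All base exponents vanish — dimensionless.

yes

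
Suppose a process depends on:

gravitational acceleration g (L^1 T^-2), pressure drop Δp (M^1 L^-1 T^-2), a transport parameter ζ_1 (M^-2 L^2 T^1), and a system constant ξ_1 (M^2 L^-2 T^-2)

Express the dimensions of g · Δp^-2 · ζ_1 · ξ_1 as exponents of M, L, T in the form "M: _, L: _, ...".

Collect each base-dimension exponent across the product:
  M: (0) − 2·(1) + (-2) + (2) = -2
  L: (1) − 2·(-1) + (2) + (-2) = 3
  T: (-2) − 2·(-2) + (1) + (-2) = 1
So the dimensions are [M⁻² L³ T].

M: -2, L: 3, T: 1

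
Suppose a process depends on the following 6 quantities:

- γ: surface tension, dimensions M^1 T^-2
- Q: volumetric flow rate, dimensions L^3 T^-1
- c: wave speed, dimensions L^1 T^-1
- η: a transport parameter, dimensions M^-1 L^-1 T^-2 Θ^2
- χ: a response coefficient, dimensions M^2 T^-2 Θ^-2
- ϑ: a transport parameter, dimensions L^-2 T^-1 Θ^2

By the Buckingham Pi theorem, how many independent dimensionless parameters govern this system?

2

There are 6 variables and 4 base dimensions (M, L, T, Θ).
The dimension matrix has rank 4.
Independent dimensionless groups: 6 − 4 = 2.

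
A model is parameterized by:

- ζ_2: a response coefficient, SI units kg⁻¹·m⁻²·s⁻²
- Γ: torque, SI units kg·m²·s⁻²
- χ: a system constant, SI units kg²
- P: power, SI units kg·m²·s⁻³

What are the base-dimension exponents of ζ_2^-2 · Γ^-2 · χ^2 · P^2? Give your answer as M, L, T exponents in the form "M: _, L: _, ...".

Collect each base-dimension exponent across the product:
  M: −2·(-1) − 2·(1) + 2·(2) + 2·(1) = 6
  L: −2·(-2) − 2·(2) + 2·(0) + 2·(2) = 4
  T: −2·(-2) − 2·(-2) + 2·(0) + 2·(-3) = 2
So the dimensions are [M⁶ L⁴ T²].

M: 6, L: 4, T: 2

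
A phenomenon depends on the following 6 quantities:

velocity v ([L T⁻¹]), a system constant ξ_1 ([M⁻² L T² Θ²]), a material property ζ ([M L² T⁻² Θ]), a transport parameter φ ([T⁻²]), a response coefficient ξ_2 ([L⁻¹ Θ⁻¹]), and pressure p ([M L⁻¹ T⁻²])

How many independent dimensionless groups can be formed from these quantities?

There are 6 variables and 4 base dimensions (M, L, T, Θ).
The dimension matrix has rank 4.
Independent dimensionless groups: 6 − 4 = 2.

2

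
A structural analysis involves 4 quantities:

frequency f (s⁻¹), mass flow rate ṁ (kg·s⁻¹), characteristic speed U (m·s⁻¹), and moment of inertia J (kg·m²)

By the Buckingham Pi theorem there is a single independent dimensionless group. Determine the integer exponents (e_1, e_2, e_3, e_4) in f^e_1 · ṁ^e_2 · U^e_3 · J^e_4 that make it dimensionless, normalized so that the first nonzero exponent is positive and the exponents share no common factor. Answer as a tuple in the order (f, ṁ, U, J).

(3, -1, -2, 1)

M: e_1·(0) + e_2·(1) + e_3·(0) + e_4·(1) = 0
L: e_1·(0) + e_2·(0) + e_3·(1) + e_4·(2) = 0
T: e_1·(-1) + e_2·(-1) + e_3·(-1) + e_4·(0) = 0
Solving this homogeneous linear system for the smallest-integer solution (first nonzero entry positive) gives (3, -1, -2, 1).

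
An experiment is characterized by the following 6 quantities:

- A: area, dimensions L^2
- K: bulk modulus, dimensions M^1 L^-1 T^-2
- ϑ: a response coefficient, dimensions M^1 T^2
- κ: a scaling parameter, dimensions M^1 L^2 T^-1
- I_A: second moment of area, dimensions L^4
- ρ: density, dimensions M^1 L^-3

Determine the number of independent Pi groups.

There are 6 variables and 3 base dimensions (M, L, T).
The dimension matrix has rank 3.
Independent dimensionless groups: 6 − 3 = 3.

3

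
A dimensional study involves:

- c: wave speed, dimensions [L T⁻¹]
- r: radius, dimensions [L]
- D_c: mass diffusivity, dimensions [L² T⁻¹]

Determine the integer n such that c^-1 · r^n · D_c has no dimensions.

Balance the L exponent: (1)·n from r, plus −(1) + (2) = 1 from the rest, must sum to zero.
n + 1 = 0, so n = -1.

-1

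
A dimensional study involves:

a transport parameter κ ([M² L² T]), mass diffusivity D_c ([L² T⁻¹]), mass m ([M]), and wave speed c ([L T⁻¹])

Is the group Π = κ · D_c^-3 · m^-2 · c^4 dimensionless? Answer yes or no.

Sum the exponent of each base dimension across the product:
  M: [κ]_M − 3·[D_c]_M − 2·[m]_M + 4·[c]_M = (2) − 3·(0) − 2·(1) + 4·(0) = 0
  L: [κ]_L − 3·[D_c]_L − 2·[m]_L + 4·[c]_L = (2) − 3·(2) − 2·(0) + 4·(1) = 0
  T: [κ]_T − 3·[D_c]_T − 2·[m]_T + 4·[c]_T = (1) − 3·(-1) − 2·(0) + 4·(-1) = 0
All base exponents vanish — dimensionless.

yes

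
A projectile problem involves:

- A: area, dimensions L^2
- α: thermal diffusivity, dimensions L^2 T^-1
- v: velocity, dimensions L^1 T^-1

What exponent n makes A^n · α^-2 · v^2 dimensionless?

Balance the L exponent: (2)·n from A, plus −2·(2) + 2·(1) = -2 from the rest, must sum to zero.
2n − 2 = 0, so n = 1.

1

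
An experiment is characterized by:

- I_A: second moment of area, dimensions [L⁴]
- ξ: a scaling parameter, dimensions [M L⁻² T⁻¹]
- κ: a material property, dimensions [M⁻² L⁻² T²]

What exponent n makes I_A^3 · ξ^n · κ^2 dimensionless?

4

Balance the M exponent: (1)·n from ξ, plus 3·(0) + 2·(-2) = -4 from the rest, must sum to zero.
n − 4 = 0, so n = 4.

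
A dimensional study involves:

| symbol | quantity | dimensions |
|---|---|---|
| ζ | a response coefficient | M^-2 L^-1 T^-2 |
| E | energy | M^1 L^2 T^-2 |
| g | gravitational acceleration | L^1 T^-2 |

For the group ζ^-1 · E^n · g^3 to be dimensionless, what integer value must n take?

Balance the M exponent: (1)·n from E, plus −(-2) + 3·(0) = 2 from the rest, must sum to zero.
n + 2 = 0, so n = -2.

-2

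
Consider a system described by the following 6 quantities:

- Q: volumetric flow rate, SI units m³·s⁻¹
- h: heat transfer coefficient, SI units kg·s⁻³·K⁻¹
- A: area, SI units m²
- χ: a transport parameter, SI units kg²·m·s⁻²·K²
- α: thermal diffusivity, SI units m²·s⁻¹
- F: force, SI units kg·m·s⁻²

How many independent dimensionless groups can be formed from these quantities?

2

There are 6 variables and 4 base dimensions (M, L, T, Θ).
The dimension matrix has rank 4.
Independent dimensionless groups: 6 − 4 = 2.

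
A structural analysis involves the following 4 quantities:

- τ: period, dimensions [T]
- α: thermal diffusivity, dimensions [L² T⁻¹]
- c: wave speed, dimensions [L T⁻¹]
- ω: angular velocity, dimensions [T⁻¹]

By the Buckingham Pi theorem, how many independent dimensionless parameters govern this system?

2

There are 4 variables and 2 base dimensions (L, T).
The dimension matrix has rank 2.
Independent dimensionless groups: 4 − 2 = 2.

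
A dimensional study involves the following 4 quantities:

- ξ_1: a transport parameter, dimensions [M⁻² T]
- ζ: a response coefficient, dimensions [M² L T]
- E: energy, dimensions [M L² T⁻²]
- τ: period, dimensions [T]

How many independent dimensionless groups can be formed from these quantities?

There are 4 variables and 3 base dimensions (M, L, T).
The dimension matrix has rank 3.
Independent dimensionless groups: 4 − 3 = 1.

1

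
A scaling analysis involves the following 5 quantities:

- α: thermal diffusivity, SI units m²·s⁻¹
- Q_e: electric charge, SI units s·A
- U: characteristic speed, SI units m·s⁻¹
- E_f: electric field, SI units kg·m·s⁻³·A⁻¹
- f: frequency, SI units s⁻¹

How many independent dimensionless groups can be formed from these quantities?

There are 5 variables and 4 base dimensions (M, L, T, I).
The dimension matrix has rank 4.
Independent dimensionless groups: 5 − 4 = 1.

1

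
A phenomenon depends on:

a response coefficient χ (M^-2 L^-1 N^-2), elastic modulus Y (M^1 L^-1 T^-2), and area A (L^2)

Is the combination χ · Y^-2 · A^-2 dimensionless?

Sum the exponent of each base dimension across the product:
  M: [χ]_M − 2·[Y]_M − 2·[A]_M = (-2) − 2·(1) − 2·(0) = -4
  L: [χ]_L − 2·[Y]_L − 2·[A]_L = (-1) − 2·(-1) − 2·(2) = -3
  T: [χ]_T − 2·[Y]_T − 2·[A]_T = (0) − 2·(-2) − 2·(0) = 4
  N: [χ]_N − 2·[Y]_N − 2·[A]_N = (-2) − 2·(0) − 2·(0) = -2
Net dimensions [M⁻⁴ L⁻³ T⁴ N⁻²] ≠ [1] — not dimensionless.

no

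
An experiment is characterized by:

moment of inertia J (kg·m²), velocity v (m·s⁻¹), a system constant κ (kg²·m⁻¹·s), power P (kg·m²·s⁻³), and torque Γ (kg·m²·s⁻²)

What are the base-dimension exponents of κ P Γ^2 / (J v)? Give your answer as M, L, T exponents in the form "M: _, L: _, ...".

Collect each base-dimension exponent across the product:
  M: −(1) − (0) + (2) + (1) + 2·(1) = 4
  L: −(2) − (1) + (-1) + (2) + 2·(2) = 2
  T: −(0) − (-1) + (1) + (-3) + 2·(-2) = -5
So the dimensions are [M⁴ L² T⁻⁵].

M: 4, L: 2, T: -5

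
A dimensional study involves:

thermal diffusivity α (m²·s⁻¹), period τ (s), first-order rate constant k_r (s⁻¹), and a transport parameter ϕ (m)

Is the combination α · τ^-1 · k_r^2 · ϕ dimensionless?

Sum the exponent of each base dimension across the product:
  L: [α]_L − [τ]_L + 2·[k_r]_L + [ϕ]_L = (2) − (0) + 2·(0) + (1) = 3
  T: [α]_T − [τ]_T + 2·[k_r]_T + [ϕ]_T = (-1) − (1) + 2·(-1) + (0) = -4
Net dimensions [L³ T⁻⁴] ≠ [1] — not dimensionless.

no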